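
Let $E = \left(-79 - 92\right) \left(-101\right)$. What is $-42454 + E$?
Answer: $-25183$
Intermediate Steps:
$E = 17271$ ($E = \left(-171\right) \left(-101\right) = 17271$)
$-42454 + E = -42454 + 17271 = -25183$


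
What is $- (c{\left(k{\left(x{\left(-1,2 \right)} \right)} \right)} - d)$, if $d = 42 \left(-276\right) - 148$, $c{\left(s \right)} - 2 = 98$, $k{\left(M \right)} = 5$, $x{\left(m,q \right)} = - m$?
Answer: $-11840$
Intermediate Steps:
$c{\left(s \right)} = 100$ ($c{\left(s \right)} = 2 + 98 = 100$)
$d = -11740$ ($d = -11592 - 148 = -11740$)
$- (c{\left(k{\left(x{\left(-1,2 \right)} \right)} \right)} - d) = - (100 - -11740) = - (100 + 11740) = \left(-1\right) 11840 = -11840$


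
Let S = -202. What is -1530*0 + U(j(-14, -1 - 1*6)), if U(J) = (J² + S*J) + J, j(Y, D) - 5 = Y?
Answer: 1890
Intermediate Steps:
j(Y, D) = 5 + Y
U(J) = J² - 201*J (U(J) = (J² - 202*J) + J = J² - 201*J)
-1530*0 + U(j(-14, -1 - 1*6)) = -1530*0 + (5 - 14)*(-201 + (5 - 14)) = 0 - 9*(-201 - 9) = 0 - 9*(-210) = 0 + 1890 = 1890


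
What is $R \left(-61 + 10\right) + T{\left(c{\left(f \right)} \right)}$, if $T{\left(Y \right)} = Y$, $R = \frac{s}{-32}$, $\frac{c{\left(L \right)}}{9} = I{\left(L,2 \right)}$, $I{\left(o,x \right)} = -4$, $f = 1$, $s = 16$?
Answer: $- \frac{21}{2} \approx -10.5$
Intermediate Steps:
$c{\left(L \right)} = -36$ ($c{\left(L \right)} = 9 \left(-4\right) = -36$)
$R = - \frac{1}{2}$ ($R = \frac{16}{-32} = 16 \left(- \frac{1}{32}\right) = - \frac{1}{2} \approx -0.5$)
$R \left(-61 + 10\right) + T{\left(c{\left(f \right)} \right)} = - \frac{-61 + 10}{2} - 36 = \left(- \frac{1}{2}\right) \left(-51\right) - 36 = \frac{51}{2} - 36 = - \frac{21}{2}$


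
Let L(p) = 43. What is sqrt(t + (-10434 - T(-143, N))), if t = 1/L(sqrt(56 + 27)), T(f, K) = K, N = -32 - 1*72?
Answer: I*sqrt(19100127)/43 ≈ 101.64*I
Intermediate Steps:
N = -104 (N = -32 - 72 = -104)
t = 1/43 ≈ 0.023256
sqrt(t + (-10434 - T(-143, N))) = sqrt(1/43 + (-10434 - 1*(-104))) = sqrt(1/43 + (-10434 + 104)) = sqrt(1/43 - 10330) = sqrt(-444189/43) = I*sqrt(19100127)/43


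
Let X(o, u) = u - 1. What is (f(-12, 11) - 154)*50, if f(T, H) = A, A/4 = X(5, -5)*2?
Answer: -10100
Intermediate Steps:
X(o, u) = -1 + u
A = -48 (A = 4*((-1 - 5)*2) = 4*(-6*2) = 4*(-12) = -48)
f(T, H) = -48
(f(-12, 11) - 154)*50 = (-48 - 154)*50 = -202*50 = -10100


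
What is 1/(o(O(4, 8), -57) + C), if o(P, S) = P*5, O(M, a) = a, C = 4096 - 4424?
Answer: -1/288 ≈ -0.0034722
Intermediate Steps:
C = -328
o(P, S) = 5*P
1/(o(O(4, 8), -57) + C) = 1/(5*8 - 328) = 1/(40 - 328) = 1/(-288) = -1/288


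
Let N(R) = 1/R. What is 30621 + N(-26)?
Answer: 796145/26 ≈ 30621.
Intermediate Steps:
30621 + N(-26) = 30621 + 1/(-26) = 30621 - 1/26 = 796145/26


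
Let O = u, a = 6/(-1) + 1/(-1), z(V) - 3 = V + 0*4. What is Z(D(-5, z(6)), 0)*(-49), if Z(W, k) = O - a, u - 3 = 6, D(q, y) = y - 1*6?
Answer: -784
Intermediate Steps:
z(V) = 3 + V (z(V) = 3 + (V + 0*4) = 3 + (V + 0) = 3 + V)
a = -7 (a = 6*(-1) + 1*(-1) = -6 - 1 = -7)
D(q, y) = -6 + y (D(q, y) = y - 6 = -6 + y)
u = 9 (u = 3 + 6 = 9)
O = 9
Z(W, k) = 16 (Z(W, k) = 9 - 1*(-7) = 9 + 7 = 16)
Z(D(-5, z(6)), 0)*(-49) = 16*(-49) = -784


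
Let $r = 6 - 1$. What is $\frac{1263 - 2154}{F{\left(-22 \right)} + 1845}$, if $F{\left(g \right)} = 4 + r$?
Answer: $- \frac{99}{206} \approx -0.48058$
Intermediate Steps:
$r = 5$ ($r = 6 - 1 = 5$)
$F{\left(g \right)} = 9$ ($F{\left(g \right)} = 4 + 5 = 9$)
$\frac{1263 - 2154}{F{\left(-22 \right)} + 1845} = \frac{1263 - 2154}{9 + 1845} = - \frac{891}{1854} = \left(-891\right) \frac{1}{1854} = - \frac{99}{206}$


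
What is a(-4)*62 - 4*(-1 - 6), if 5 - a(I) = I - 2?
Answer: 710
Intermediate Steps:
a(I) = 7 - I (a(I) = 5 - (I - 2) = 5 - (-2 + I) = 5 + (2 - I) = 7 - I)
a(-4)*62 - 4*(-1 - 6) = (7 - 1*(-4))*62 - 4*(-1 - 6) = (7 + 4)*62 - 4*(-7) = 11*62 + 28 = 682 + 28 = 710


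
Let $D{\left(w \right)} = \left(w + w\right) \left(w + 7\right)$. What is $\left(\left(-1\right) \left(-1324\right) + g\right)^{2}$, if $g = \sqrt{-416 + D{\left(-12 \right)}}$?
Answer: $1752680 + 5296 i \sqrt{74} \approx 1.7527 \cdot 10^{6} + 45558.0 i$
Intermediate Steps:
$D{\left(w \right)} = 2 w \left(7 + w\right)$
$g = 2 i \sqrt{74}$ ($g = \sqrt{-416 + 2 \left(-12\right) \left(7 - 12\right)} = \sqrt{-416 + 2 \left(-12\right) \left(-5\right)} = \sqrt{-416 + 120} = \sqrt{-296} = 2 i \sqrt{74} \approx 17.205 i$)
$\left(\left(-1\right) \left(-1324\right) + g\right)^{2} = \left(\left(-1\right) \left(-1324\right) + 2 i \sqrt{74}\right)^{2} = \left(1324 + 2 i \sqrt{74}\right)^{2}$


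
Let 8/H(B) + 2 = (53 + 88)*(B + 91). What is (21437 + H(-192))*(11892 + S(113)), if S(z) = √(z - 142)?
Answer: 3630950860236/14243 + 305327183*I*√29/14243 ≈ 2.5493e+8 + 1.1544e+5*I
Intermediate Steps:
S(z) = √(-142 + z)
H(B) = 8/(12829 + 141*B) (H(B) = 8/(-2 + (53 + 88)*(B + 91)) = 8/(-2 + 141*(91 + B)) = 8/(-2 + (12831 + 141*B)) = 8/(12829 + 141*B))
(21437 + H(-192))*(11892 + S(113)) = (21437 + 8/(12829 + 141*(-192)))*(11892 + √(-142 + 113)) = (21437 + 8/(12829 - 27072))*(11892 + √(-29)) = (21437 + 8/(-14243))*(11892 + I*√29) = (21437 + 8*(-1/14243))*(11892 + I*√29) = (21437 - 8/14243)*(11892 + I*√29) = 305327183*(11892 + I*√29)/14243 = 3630950860236/14243 + 305327183*I*√29/14243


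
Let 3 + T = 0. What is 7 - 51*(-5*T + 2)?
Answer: -860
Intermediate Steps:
T = -3 (T = -3 + 0 = -3)
7 - 51*(-5*T + 2) = 7 - 51*(-5*(-3) + 2) = 7 - 51*(15 + 2) = 7 - 51*17 = 7 - 867 = -860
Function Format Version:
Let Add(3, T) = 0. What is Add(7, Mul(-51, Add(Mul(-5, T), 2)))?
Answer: -860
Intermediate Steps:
T = -3 (T = Add(-3, 0) = -3)
Add(7, Mul(-51, Add(Mul(-5, T), 2))) = Add(7, Mul(-51, Add(Mul(-5, -3), 2))) = Add(7, Mul(-51, Add(15, 2))) = Add(7, Mul(-51, 17)) = Add(7, -867) = -860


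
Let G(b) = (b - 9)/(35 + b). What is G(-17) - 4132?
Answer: -37201/9 ≈ -4133.4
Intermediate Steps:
G(b) = (-9 + b)/(35 + b)
G(-17) - 4132 = (-9 - 17)/(35 - 17) - 4132 = -26/18 - 4132 = (1/18)*(-26) - 4132 = -13/9 - 4132 = -37201/9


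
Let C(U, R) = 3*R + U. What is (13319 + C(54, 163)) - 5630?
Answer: 8232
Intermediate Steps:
C(U, R) = U + 3*R
(13319 + C(54, 163)) - 5630 = (13319 + (54 + 3*163)) - 5630 = (13319 + (54 + 489)) - 5630 = (13319 + 543) - 5630 = 13862 - 5630 = 8232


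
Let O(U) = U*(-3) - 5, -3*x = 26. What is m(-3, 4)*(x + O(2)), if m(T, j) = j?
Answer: -236/3 ≈ -78.667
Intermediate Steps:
x = -26/3 (x = -1/3*26 = -26/3 ≈ -8.6667)
O(U) = -5 - 3*U (O(U) = -3*U - 5 = -5 - 3*U)
m(-3, 4)*(x + O(2)) = 4*(-26/3 + (-5 - 3*2)) = 4*(-26/3 + (-5 - 6)) = 4*(-26/3 - 11) = 4*(-59/3) = -236/3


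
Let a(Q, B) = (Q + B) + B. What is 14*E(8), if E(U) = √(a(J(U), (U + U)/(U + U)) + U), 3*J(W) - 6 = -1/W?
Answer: 7*√1722/6 ≈ 48.413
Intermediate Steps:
J(W) = 2 - 1/(3*W) (J(W) = 2 + (-1/W)/3 = 2 - 1/(3*W))
a(Q, B) = Q + 2*B (a(Q, B) = (B + Q) + B = Q + 2*B)
E(U) = √(4 + U - 1/(3*U)) (E(U) = √(((2 - 1/(3*U)) + 2*((U + U)/(U + U))) + U) = √(((2 - 1/(3*U)) + 2*((2*U)/((2*U)))) + U) = √(((2 - 1/(3*U)) + 2*((2*U)*(1/(2*U)))) + U) = √(((2 - 1/(3*U)) + 2*1) + U) = √(((2 - 1/(3*U)) + 2) + U) = √((4 - 1/(3*U)) + U) = √(4 + U - 1/(3*U)))
14*E(8) = 14*(√(36 - 3/8 + 9*8)/3) = 14*(√(36 - 3*⅛ + 72)/3) = 14*(√(36 - 3/8 + 72)/3) = 14*(√(861/8)/3) = 14*((√1722/4)/3) = 14*(√1722/12) = 7*√1722/6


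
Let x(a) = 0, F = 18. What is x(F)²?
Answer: 0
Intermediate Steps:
x(F)² = 0² = 0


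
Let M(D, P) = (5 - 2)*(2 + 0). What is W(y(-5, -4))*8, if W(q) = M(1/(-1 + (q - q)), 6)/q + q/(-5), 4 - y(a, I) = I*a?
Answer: 113/5 ≈ 22.600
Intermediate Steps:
M(D, P) = 6 (M(D, P) = 3*2 = 6)
y(a, I) = 4 - I*a
W(q) = 6/q - q/5 (W(q) = 6/q + q/(-5) = 6/q + q*(-⅕) = 6/q - q/5)
W(y(-5, -4))*8 = (6/(4 - 1*(-4)*(-5)) - (4 - 1*(-4)*(-5))/5)*8 = (6/(4 - 20) - (4 - 20)/5)*8 = (6/(-16) - ⅕*(-16))*8 = (6*(-1/16) + 16/5)*8 = (-3/8 + 16/5)*8 = (113/40)*8 = 113/5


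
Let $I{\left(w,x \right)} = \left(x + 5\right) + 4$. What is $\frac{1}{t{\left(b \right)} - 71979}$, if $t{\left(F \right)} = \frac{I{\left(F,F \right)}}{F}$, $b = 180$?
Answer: $- \frac{20}{1439559} \approx -1.3893 \cdot 10^{-5}$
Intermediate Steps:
$I{\left(w,x \right)} = 9 + x$ ($I{\left(w,x \right)} = \left(5 + x\right) + 4 = 9 + x$)
$t{\left(F \right)} = \frac{9 + F}{F}$
$\frac{1}{t{\left(b \right)} - 71979} = \frac{1}{\frac{9 + 180}{180} - 71979} = \frac{1}{\frac{1}{180} \cdot 189 - 71979} = \frac{1}{\frac{21}{20} - 71979} = \frac{1}{- \frac{1439559}{20}} = - \frac{20}{1439559}$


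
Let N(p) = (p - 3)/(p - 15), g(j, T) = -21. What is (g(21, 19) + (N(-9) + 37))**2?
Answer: 1089/4 ≈ 272.25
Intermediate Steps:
N(p) = (-3 + p)/(-15 + p)
(g(21, 19) + (N(-9) + 37))**2 = (-21 + ((-3 - 9)/(-15 - 9) + 37))**2 = (-21 + (-12/(-24) + 37))**2 = (-21 + (-1/24*(-12) + 37))**2 = (-21 + (1/2 + 37))**2 = (-21 + 75/2)**2 = (33/2)**2 = 1089/4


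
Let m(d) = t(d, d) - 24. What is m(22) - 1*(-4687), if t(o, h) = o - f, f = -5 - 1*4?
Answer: 4694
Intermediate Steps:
f = -9 (f = -5 - 4 = -9)
t(o, h) = 9 + o (t(o, h) = o - 1*(-9) = o + 9 = 9 + o)
m(d) = -15 + d (m(d) = (9 + d) - 24 = -15 + d)
m(22) - 1*(-4687) = (-15 + 22) - 1*(-4687) = 7 + 4687 = 4694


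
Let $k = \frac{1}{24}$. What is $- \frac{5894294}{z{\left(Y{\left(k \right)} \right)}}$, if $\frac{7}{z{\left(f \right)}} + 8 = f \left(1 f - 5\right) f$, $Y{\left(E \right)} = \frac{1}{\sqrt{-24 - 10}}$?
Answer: $\frac{112412607}{17} - \frac{421021 i \sqrt{34}}{578} \approx 6.6125 \cdot 10^{6} - 4247.3 i$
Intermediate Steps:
$k = \frac{1}{24} \approx 0.041667$
$Y{\left(E \right)} = - \frac{i \sqrt{34}}{34}$ ($Y{\left(E \right)} = \frac{1}{\sqrt{-34}} = \frac{1}{i \sqrt{34}} = - \frac{i \sqrt{34}}{34}$)
$z{\left(f \right)} = \frac{7}{-8 + f^{2} \left(-5 + f\right)}$ ($z{\left(f \right)} = \frac{7}{-8 + f \left(1 f - 5\right) f} = \frac{7}{-8 + f \left(f - 5\right) f} = \frac{7}{-8 + f \left(-5 + f\right) f} = \frac{7}{-8 + f^{2} \left(-5 + f\right)}$)
$- \frac{5894294}{z{\left(Y{\left(k \right)} \right)}} = - \frac{5894294}{7 \frac{1}{-8 + \left(- \frac{i \sqrt{34}}{34}\right)^{3} - 5 \left(- \frac{i \sqrt{34}}{34}\right)^{2}}} = - \frac{5894294}{7 \frac{1}{-8 + \frac{i \sqrt{34}}{1156} - - \frac{5}{34}}} = - \frac{5894294}{7 \frac{1}{-8 + \frac{i \sqrt{34}}{1156} + \frac{5}{34}}} = - \frac{5894294}{7 \frac{1}{- \frac{267}{34} + \frac{i \sqrt{34}}{1156}}} = - 5894294 \left(- \frac{267}{238} + \frac{i \sqrt{34}}{8092}\right) = \frac{112412607}{17} - \frac{421021 i \sqrt{34}}{578}$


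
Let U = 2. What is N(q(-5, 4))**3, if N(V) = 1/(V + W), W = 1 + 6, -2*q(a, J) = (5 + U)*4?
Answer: -1/343 ≈ -0.0029155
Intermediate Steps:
q(a, J) = -14 (q(a, J) = -(5 + 2)*4/2 = -7*4/2 = -1/2*28 = -14)
W = 7
N(V) = 1/(7 + V) (N(V) = 1/(V + 7) = 1/(7 + V))
N(q(-5, 4))**3 = (1/(7 - 14))**3 = (1/(-7))**3 = (-1/7)**3 = -1/343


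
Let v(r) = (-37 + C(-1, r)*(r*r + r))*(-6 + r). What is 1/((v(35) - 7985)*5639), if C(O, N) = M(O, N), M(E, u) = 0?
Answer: -1/51078062 ≈ -1.9578e-8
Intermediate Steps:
C(O, N) = 0
v(r) = 222 - 37*r (v(r) = (-37 + 0*(r*r + r))*(-6 + r) = (-37 + 0*(r² + r))*(-6 + r) = (-37 + 0*(r + r²))*(-6 + r) = (-37 + 0)*(-6 + r) = -37*(-6 + r) = 222 - 37*r)
1/((v(35) - 7985)*5639) = 1/(((222 - 37*35) - 7985)*5639) = (1/5639)/((222 - 1295) - 7985) = (1/5639)/(-1073 - 7985) = (1/5639)/(-9058) = -1/9058*1/5639 = -1/51078062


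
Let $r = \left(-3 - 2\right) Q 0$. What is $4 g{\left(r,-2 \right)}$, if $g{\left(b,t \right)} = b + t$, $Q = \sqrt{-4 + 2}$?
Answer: $-8$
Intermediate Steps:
$Q = i \sqrt{2}$ ($Q = \sqrt{-2} = i \sqrt{2} \approx 1.4142 i$)
$r = 0$ ($r = \left(-3 - 2\right) i \sqrt{2} \cdot 0 = - 5 i \sqrt{2} \cdot 0 = 0$)
$4 g{\left(r,-2 \right)} = 4 \left(0 - 2\right) = 4 \left(-2\right) = -8$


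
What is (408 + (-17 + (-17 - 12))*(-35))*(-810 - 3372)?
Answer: -8439276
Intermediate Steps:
(408 + (-17 + (-17 - 12))*(-35))*(-810 - 3372) = (408 + (-17 - 29)*(-35))*(-4182) = (408 - 46*(-35))*(-4182) = (408 + 1610)*(-4182) = 2018*(-4182) = -8439276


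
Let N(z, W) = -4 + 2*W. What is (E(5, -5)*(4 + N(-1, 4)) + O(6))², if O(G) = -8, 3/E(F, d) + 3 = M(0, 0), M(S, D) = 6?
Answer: 0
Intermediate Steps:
E(F, d) = 1 (E(F, d) = 3/(-3 + 6) = 3/3 = 3*(⅓) = 1)
(E(5, -5)*(4 + N(-1, 4)) + O(6))² = (1*(4 + (-4 + 2*4)) - 8)² = (1*(4 + (-4 + 8)) - 8)² = (1*(4 + 4) - 8)² = (1*8 - 8)² = (8 - 8)² = 0² = 0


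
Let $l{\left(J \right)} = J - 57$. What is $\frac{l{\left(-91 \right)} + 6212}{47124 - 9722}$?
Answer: $\frac{3032}{18701} \approx 0.16213$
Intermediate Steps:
$l{\left(J \right)} = -57 + J$
$\frac{l{\left(-91 \right)} + 6212}{47124 - 9722} = \frac{\left(-57 - 91\right) + 6212}{47124 - 9722} = \frac{-148 + 6212}{37402} = 6064 \cdot \frac{1}{37402} = \frac{3032}{18701}$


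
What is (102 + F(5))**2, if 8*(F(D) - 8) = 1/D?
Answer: 19368801/1600 ≈ 12106.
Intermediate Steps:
F(D) = 8 + 1/(8*D)
(102 + F(5))**2 = (102 + (8 + (1/8)/5))**2 = (102 + (8 + (1/8)*(1/5)))**2 = (102 + (8 + 1/40))**2 = (102 + 321/40)**2 = (4401/40)**2 = 19368801/1600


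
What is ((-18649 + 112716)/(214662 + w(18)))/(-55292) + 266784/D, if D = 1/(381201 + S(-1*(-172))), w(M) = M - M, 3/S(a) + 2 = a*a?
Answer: 2550532012913849015413069/25079389925352 ≈ 1.0170e+11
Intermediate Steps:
S(a) = 3/(-2 + a**2) (S(a) = 3/(-2 + a*a) = 3/(-2 + a**2))
w(M) = 0
D = 29582/11276687985 (D = 1/(381201 + 3/(-2 + (-1*(-172))**2)) = 1/(381201 + 3/(-2 + 172**2)) = 1/(381201 + 3/(-2 + 29584)) = 1/(381201 + 3/29582) = 1/(11276687985/29582) = 29582/11276687985 ≈ 2.6233e-6)
((-18649 + 112716)/(214662 + w(18)))/(-55292) + 266784/D = ((-18649 + 112716)/(214662 + 0))/(-55292) + 266784/(29582/11276687985) = (94067/214662)*(-1/55292) + 266784*(11276687985/29582) = (94067*(1/214662))*(-1/55292) + 214888566242160/2113 = (94067/214662)*(-1/55292) + 214888566242160/2113 = -94067/11869091304 + 214888566242160/2113 = 2550532012913849015413069/25079389925352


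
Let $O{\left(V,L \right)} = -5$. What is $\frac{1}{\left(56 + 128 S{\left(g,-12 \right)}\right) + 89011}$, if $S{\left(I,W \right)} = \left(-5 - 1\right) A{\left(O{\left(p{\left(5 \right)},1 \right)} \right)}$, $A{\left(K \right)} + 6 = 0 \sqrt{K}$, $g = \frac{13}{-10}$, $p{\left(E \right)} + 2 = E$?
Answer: $\frac{1}{93675} \approx 1.0675 \cdot 10^{-5}$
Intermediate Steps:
$p{\left(E \right)} = -2 + E$
$g = - \frac{13}{10}$ ($g = 13 \left(- \frac{1}{10}\right) = - \frac{13}{10} \approx -1.3$)
$A{\left(K \right)} = -6$ ($A{\left(K \right)} = -6 + 0 \sqrt{K} = -6 + 0 = -6$)
$S{\left(I,W \right)} = 36$ ($S{\left(I,W \right)} = \left(-5 - 1\right) \left(-6\right) = \left(-6\right) \left(-6\right) = 36$)
$\frac{1}{\left(56 + 128 S{\left(g,-12 \right)}\right) + 89011} = \frac{1}{\left(56 + 128 \cdot 36\right) + 89011} = \frac{1}{\left(56 + 4608\right) + 89011} = \frac{1}{4664 + 89011} = \frac{1}{93675}$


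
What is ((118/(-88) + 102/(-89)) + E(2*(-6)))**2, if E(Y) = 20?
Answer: 4703353561/15335056 ≈ 306.71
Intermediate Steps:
((118/(-88) + 102/(-89)) + E(2*(-6)))**2 = ((118/(-88) + 102/(-89)) + 20)**2 = ((118*(-1/88) + 102*(-1/89)) + 20)**2 = ((-59/44 - 102/89) + 20)**2 = (-9739/3916 + 20)**2 = (68581/3916)**2 = 4703353561/15335056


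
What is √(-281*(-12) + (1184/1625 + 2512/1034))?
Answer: 2*√23822203318485/168025 ≈ 58.096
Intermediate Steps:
√(-281*(-12) + (1184/1625 + 2512/1034)) = √(3372 + (1184*(1/1625) + 2512*(1/1034))) = √(3372 + (1184/1625 + 1256/517)) = √(3372 + 2653128/840125) = √(2835554628/840125) = 2*√23822203318485/168025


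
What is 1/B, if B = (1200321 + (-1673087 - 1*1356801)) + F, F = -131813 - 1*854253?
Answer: -1/2815633 ≈ -3.5516e-7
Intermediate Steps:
F = -986066 (F = -131813 - 854253 = -986066)
B = -2815633 (B = (1200321 + (-1673087 - 1*1356801)) - 986066 = (1200321 + (-1673087 - 1356801)) - 986066 = (1200321 - 3029888) - 986066 = -1829567 - 986066 = -2815633)
1/B = 1/(-2815633) = -1/2815633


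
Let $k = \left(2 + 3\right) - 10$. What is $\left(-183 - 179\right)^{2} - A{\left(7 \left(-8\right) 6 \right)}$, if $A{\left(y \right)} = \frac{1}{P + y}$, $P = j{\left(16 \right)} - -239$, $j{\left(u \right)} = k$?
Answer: $\frac{13366489}{102} \approx 1.3104 \cdot 10^{5}$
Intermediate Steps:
$k = -5$ ($k = 5 - 10 = -5$)
$j{\left(u \right)} = -5$
$P = 234$ ($P = -5 - -239 = -5 + 239 = 234$)
$A{\left(y \right)} = \frac{1}{234 + y}$
$\left(-183 - 179\right)^{2} - A{\left(7 \left(-8\right) 6 \right)} = \left(-183 - 179\right)^{2} - \frac{1}{234 + 7 \left(-8\right) 6} = \left(-362\right)^{2} - \frac{1}{234 - 336} = 131044 - \frac{1}{234 - 336} = 131044 - \frac{1}{-102} = 131044 - - \frac{1}{102} = 131044 + \frac{1}{102} = \frac{13366489}{102}$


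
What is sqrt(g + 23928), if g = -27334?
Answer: I*sqrt(3406) ≈ 58.361*I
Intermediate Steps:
sqrt(g + 23928) = sqrt(-27334 + 23928) = sqrt(-3406) = I*sqrt(3406)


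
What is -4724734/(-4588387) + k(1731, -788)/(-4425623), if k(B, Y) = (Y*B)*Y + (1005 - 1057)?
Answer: -4910936284099362/20306471040101 ≈ -241.84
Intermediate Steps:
k(B, Y) = -52 + B*Y² (k(B, Y) = (B*Y)*Y - 52 = B*Y² - 52 = -52 + B*Y²)
-4724734/(-4588387) + k(1731, -788)/(-4425623) = -4724734/(-4588387) + (-52 + 1731*(-788)²)/(-4425623) = -4724734*(-1/4588387) + (-52 + 1731*620944)*(-1/4425623) = 4724734/4588387 + (-52 + 1074854064)*(-1/4425623) = 4724734/4588387 + 1074854012*(-1/4425623) = 4724734/4588387 - 1074854012/4425623 = -4910936284099362/20306471040101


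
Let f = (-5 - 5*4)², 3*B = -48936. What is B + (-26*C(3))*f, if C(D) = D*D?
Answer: -162562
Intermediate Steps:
B = -16312 (B = (⅓)*(-48936) = -16312)
C(D) = D²
f = 625 (f = (-5 - 20)² = (-25)² = 625)
B + (-26*C(3))*f = -16312 - 26*3²*625 = -16312 - 26*9*625 = -16312 - 234*625 = -16312 - 146250 = -162562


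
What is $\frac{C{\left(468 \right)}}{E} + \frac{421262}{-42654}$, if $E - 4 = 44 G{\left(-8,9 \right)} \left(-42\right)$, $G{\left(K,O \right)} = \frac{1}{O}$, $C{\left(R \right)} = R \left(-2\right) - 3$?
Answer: $- \frac{67142965}{12881508} \approx -5.2124$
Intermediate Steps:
$C{\left(R \right)} = -3 - 2 R$ ($C{\left(R \right)} = - 2 R - 3 = -3 - 2 R$)
$E = - \frac{604}{3}$ ($E = 4 + \frac{44}{9} \left(-42\right) = 4 - \frac{616}{3} = - \frac{604}{3} \approx -201.33$)
$\frac{C{\left(468 \right)}}{E} + \frac{421262}{-42654} = \frac{-3 - 936}{- \frac{604}{3}} + \frac{421262}{-42654} = \left(-3 - 936\right) \left(- \frac{3}{604}\right) + 421262 \left(- \frac{1}{42654}\right) = \left(-939\right) \left(- \frac{3}{604}\right) - \frac{210631}{21327} = \frac{2817}{604} - \frac{210631}{21327} = - \frac{67142965}{12881508}$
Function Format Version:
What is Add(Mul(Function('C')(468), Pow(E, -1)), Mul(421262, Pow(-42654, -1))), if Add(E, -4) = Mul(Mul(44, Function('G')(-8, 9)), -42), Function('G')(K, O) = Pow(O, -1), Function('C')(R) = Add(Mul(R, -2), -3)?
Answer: Rational(-67142965, 12881508) ≈ -5.2124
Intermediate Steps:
Function('C')(R) = Add(-3, Mul(-2, R)) (Function('C')(R) = Add(Mul(-2, R), -3) = Add(-3, Mul(-2, R)))
E = Rational(-604, 3) (E = Add(4, Mul(Mul(44, Pow(9, -1)), -42)) = Add(4, Mul(Mul(44, Rational(1, 9)), -42)) = Add(4, Mul(Rational(44, 9), -42)) = Add(4, Rational(-616, 3)) = Rational(-604, 3) ≈ -201.33)
Add(Mul(Function('C')(468), Pow(E, -1)), Mul(421262, Pow(-42654, -1))) = Add(Mul(Add(-3, Mul(-2, 468)), Pow(Rational(-604, 3), -1)), Mul(421262, Pow(-42654, -1))) = Add(Mul(Add(-3, -936), Rational(-3, 604)), Mul(421262, Rational(-1, 42654))) = Add(Mul(-939, Rational(-3, 604)), Rational(-210631, 21327)) = Add(Rational(2817, 604), Rational(-210631, 21327)) = Rational(-67142965, 12881508)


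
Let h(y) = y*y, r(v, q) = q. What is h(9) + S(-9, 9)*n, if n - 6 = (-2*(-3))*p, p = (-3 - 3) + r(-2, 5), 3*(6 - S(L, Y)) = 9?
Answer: 81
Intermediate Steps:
S(L, Y) = 3 (S(L, Y) = 6 - ⅓*9 = 6 - 3 = 3)
p = -1 (p = (-3 - 3) + 5 = -6 + 5 = -1)
n = 0 (n = 6 - 2*(-3)*(-1) = 6 + 6*(-1) = 6 - 6 = 0)
h(y) = y²
h(9) + S(-9, 9)*n = 9² + 3*0 = 81 + 0 = 81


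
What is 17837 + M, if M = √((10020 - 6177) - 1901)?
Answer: 17837 + √1942 ≈ 17881.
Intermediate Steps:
M = √1942 (M = √(3843 - 1901) = √1942 ≈ 44.068)
17837 + M = 17837 + √1942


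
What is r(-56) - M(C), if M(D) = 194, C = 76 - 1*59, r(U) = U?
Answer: -250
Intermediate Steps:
C = 17 (C = 76 - 59 = 17)
r(-56) - M(C) = -56 - 1*194 = -56 - 194 = -250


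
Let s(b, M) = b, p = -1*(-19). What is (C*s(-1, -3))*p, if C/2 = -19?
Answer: 722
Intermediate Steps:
C = -38 (C = 2*(-19) = -38)
p = 19
(C*s(-1, -3))*p = -38*(-1)*19 = 38*19 = 722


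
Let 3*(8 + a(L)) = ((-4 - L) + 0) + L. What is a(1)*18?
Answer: -168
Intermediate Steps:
a(L) = -28/3 (a(L) = -8 + (((-4 - L) + 0) + L)/3 = -8 + ((-4 - L) + L)/3 = -8 + (1/3)*(-4) = -8 - 4/3 = -28/3)
a(1)*18 = -28/3*18 = -168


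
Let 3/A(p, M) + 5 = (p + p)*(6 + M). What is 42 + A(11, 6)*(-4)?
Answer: 10866/259 ≈ 41.954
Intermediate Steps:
A(p, M) = 3/(-5 + 2*p*(6 + M)) (A(p, M) = 3/(-5 + (p + p)*(6 + M)) = 3/(-5 + (2*p)*(6 + M)) = 3/(-5 + 2*p*(6 + M)))
42 + A(11, 6)*(-4) = 42 + (3/(-5 + 12*11 + 2*6*11))*(-4) = 42 + (3/(-5 + 132 + 132))*(-4) = 42 + (3/259)*(-4) = 42 - 12/259 = 10866/259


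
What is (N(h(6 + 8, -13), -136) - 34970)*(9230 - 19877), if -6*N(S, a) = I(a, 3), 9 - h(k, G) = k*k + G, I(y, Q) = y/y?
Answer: 744654729/2 ≈ 3.7233e+8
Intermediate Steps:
I(y, Q) = 1
h(k, G) = 9 - G - k² (h(k, G) = 9 - (k*k + G) = 9 - (k² + G) = 9 - (G + k²) = 9 + (-G - k²) = 9 - G - k²)
N(S, a) = -⅙ (N(S, a) = -⅙*1 = -⅙)
(N(h(6 + 8, -13), -136) - 34970)*(9230 - 19877) = (-⅙ - 34970)*(9230 - 19877) = -209821/6*(-10647) = 744654729/2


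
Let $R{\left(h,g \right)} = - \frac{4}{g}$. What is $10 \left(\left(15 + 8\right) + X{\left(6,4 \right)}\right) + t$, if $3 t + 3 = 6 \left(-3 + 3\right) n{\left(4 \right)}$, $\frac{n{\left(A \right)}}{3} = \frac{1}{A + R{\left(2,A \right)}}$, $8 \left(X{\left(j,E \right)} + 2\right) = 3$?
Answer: $\frac{851}{4} \approx 212.75$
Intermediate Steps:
$X{\left(j,E \right)} = - \frac{13}{8}$ ($X{\left(j,E \right)} = -2 + \frac{1}{8} \cdot 3 = -2 + \frac{3}{8} = - \frac{13}{8}$)
$n{\left(A \right)} = \frac{3}{A - \frac{4}{A}}$
$t = -1$ ($t = -1 + \frac{6 \left(-3 + 3\right) 3 \cdot 4 \frac{1}{-4 + 4^{2}}}{3} = -1 + \frac{6 \cdot 0 \cdot 3 \cdot 4 \frac{1}{-4 + 16}}{3} = -1 + \frac{0 \cdot 3 \cdot 4 \cdot \frac{1}{12}}{3} = -1 + \frac{0 \cdot 1}{3} = -1 + \frac{1}{3} \cdot 0 = -1 + 0 = -1$)
$10 \left(\left(15 + 8\right) + X{\left(6,4 \right)}\right) + t = 10 \left(\left(15 + 8\right) - \frac{13}{8}\right) - 1 = 10 \left(23 - \frac{13}{8}\right) - 1 = 10 \cdot \frac{171}{8} - 1 = \frac{855}{4} - 1 = \frac{851}{4}$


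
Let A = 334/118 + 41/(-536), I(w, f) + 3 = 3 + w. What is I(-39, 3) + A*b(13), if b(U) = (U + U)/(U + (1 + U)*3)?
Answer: -32784531/869660 ≈ -37.698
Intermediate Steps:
I(w, f) = w (I(w, f) = -3 + (3 + w) = w)
b(U) = 2*U/(3 + 4*U) (b(U) = (2*U)/(U + (3 + 3*U)) = (2*U)/(3 + 4*U) = 2*U/(3 + 4*U))
A = 87093/31624 (A = 334*(1/118) + 41*(-1/536) = 167/59 - 41/536 = 87093/31624 ≈ 2.7540)
I(-39, 3) + A*b(13) = -39 + 87093*(2*13/(3 + 4*13))/31624 = -39 + 87093*(2*13/(3 + 52))/31624 = -39 + 87093*(2*13/55)/31624 = -39 + 87093*(2*13*(1/55))/31624 = -39 + (87093/31624)*(26/55) = -39 + 1132209/869660 = -32784531/869660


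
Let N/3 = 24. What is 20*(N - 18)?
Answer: 1080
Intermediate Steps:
N = 72 (N = 3*24 = 72)
20*(N - 18) = 20*(72 - 18) = 20*54 = 1080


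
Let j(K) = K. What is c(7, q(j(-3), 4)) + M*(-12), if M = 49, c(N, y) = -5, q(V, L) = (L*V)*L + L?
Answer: -593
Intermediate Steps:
q(V, L) = L + V*L**2 (q(V, L) = V*L**2 + L = L + V*L**2)
c(7, q(j(-3), 4)) + M*(-12) = -5 + 49*(-12) = -5 - 588 = -593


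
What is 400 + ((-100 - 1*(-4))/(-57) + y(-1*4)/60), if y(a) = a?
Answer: 114461/285 ≈ 401.62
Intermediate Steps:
400 + ((-100 - 1*(-4))/(-57) + y(-1*4)/60) = 400 + ((-100 - 1*(-4))/(-57) - 1*4/60) = 400 + ((-100 + 4)*(-1/57) - 4*1/60) = 400 + (-96*(-1/57) - 1/15) = 400 + (32/19 - 1/15) = 400 + 461/285 = 114461/285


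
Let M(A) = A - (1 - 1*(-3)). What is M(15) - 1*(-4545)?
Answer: 4556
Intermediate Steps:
M(A) = -4 + A (M(A) = A - (1 + 3) = A - 1*4 = A - 4 = -4 + A)
M(15) - 1*(-4545) = (-4 + 15) - 1*(-4545) = 11 + 4545 = 4556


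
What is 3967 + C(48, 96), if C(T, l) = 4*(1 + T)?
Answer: 4163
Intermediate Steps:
C(T, l) = 4 + 4*T
3967 + C(48, 96) = 3967 + (4 + 4*48) = 3967 + (4 + 192) = 3967 + 196 = 4163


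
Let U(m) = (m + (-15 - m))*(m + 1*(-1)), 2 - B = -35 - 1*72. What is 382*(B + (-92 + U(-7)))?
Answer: 52334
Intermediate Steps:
B = 109 (B = 2 - (-35 - 1*72) = 2 - (-35 - 72) = 2 - 1*(-107) = 2 + 107 = 109)
U(m) = 15 - 15*m (U(m) = -15*(m - 1) = -15*(-1 + m) = 15 - 15*m)
382*(B + (-92 + U(-7))) = 382*(109 + (-92 + (15 - 15*(-7)))) = 382*(109 + (-92 + (15 + 105))) = 382*(109 + (-92 + 120)) = 382*(109 + 28) = 382*137 = 52334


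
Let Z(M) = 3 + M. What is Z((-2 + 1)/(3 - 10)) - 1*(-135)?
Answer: 967/7 ≈ 138.14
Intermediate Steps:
Z((-2 + 1)/(3 - 10)) - 1*(-135) = (3 + (-2 + 1)/(3 - 10)) - 1*(-135) = (3 - 1/(-7)) + 135 = (3 - 1*(-1/7)) + 135 = (3 + 1/7) + 135 = 22/7 + 135 = 967/7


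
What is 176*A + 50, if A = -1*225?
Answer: -39550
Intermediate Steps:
A = -225
176*A + 50 = 176*(-225) + 50 = -39600 + 50 = -39550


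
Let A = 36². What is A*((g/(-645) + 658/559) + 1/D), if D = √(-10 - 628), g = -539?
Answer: 7290864/2795 - 648*I*√638/319 ≈ 2608.5 - 51.309*I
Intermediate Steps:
D = I*√638 (D = √(-638) = I*√638 ≈ 25.259*I)
A = 1296
A*((g/(-645) + 658/559) + 1/D) = 1296*((-539/(-645) + 658/559) + 1/(I*√638)) = 1296*((-539*(-1/645) + 658*(1/559)) - I*√638/638) = 1296*((539/645 + 658/559) - I*√638/638) = 1296*(16877/8385 - I*√638/638) = 7290864/2795 - 648*I*√638/319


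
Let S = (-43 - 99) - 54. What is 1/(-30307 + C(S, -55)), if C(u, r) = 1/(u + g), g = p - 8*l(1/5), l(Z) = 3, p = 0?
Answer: -220/6667541 ≈ -3.2996e-5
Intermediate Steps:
S = -196 (S = -142 - 54 = -196)
g = -24 (g = 0 - 8*3 = 0 - 24 = -24)
C(u, r) = 1/(-24 + u) (C(u, r) = 1/(u - 24) = 1/(-24 + u))
1/(-30307 + C(S, -55)) = 1/(-30307 + 1/(-24 - 196)) = 1/(-30307 + 1/(-220)) = 1/(-30307 - 1/220) = 1/(-6667541/220) = -220/6667541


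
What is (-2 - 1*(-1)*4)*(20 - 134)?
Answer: -228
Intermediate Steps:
(-2 - 1*(-1)*4)*(20 - 134) = (-2 + 1*4)*(-114) = (-2 + 4)*(-114) = 2*(-114) = -228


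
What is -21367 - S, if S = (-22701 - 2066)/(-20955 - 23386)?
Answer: -947458914/44341 ≈ -21368.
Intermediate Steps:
S = 24767/44341 (S = -24767/(-44341) = -24767*(-1/44341) = 24767/44341 ≈ 0.55856)
-21367 - S = -21367 - 1*24767/44341 = -21367 - 24767/44341 = -947458914/44341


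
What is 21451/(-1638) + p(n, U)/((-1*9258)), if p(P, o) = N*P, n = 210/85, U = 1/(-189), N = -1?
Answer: -562669715/42966378 ≈ -13.096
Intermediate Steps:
U = -1/189 ≈ -0.0052910
n = 42/17 (n = 210*(1/85) = 42/17 ≈ 2.4706)
p(P, o) = -P
21451/(-1638) + p(n, U)/((-1*9258)) = 21451/(-1638) + (-1*42/17)/((-1*9258)) = 21451*(-1/1638) - 42/17/(-9258) = -21451/1638 - 42/17*(-1/9258) = -21451/1638 + 7/26231 = -562669715/42966378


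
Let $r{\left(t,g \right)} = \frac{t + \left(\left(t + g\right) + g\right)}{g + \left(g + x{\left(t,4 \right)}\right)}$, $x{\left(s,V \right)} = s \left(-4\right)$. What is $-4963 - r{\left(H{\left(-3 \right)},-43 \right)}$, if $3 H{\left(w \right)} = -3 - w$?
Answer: $-4964$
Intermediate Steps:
$x{\left(s,V \right)} = - 4 s$
$H{\left(w \right)} = -1 - \frac{w}{3}$ ($H{\left(w \right)} = \frac{-3 - w}{3} = -1 - \frac{w}{3}$)
$r{\left(t,g \right)} = \frac{2 g + 2 t}{- 4 t + 2 g}$ ($r{\left(t,g \right)} = \frac{t + \left(\left(t + g\right) + g\right)}{g + \left(g - 4 t\right)} = \frac{t + \left(\left(g + t\right) + g\right)}{- 4 t + 2 g} = \frac{t + \left(t + 2 g\right)}{- 4 t + 2 g} = \frac{2 g + 2 t}{- 4 t + 2 g}$)
$-4963 - r{\left(H{\left(-3 \right)},-43 \right)} = -4963 - \frac{-43 - 0}{-43 - 2 \left(-1 - -1\right)} = -4963 - \frac{-43 + \left(-1 + 1\right)}{-43 - 2 \left(-1 + 1\right)} = -4963 - \frac{-43 + 0}{-43 - 0} = -4963 - \frac{1}{-43 + 0} \left(-43\right) = -4963 - \frac{1}{-43} \left(-43\right) = -4963 - \left(- \frac{1}{43}\right) \left(-43\right) = -4963 - 1 = -4964$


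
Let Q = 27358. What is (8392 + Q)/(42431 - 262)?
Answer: 35750/42169 ≈ 0.84778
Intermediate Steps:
(8392 + Q)/(42431 - 262) = (8392 + 27358)/(42431 - 262) = 35750/42169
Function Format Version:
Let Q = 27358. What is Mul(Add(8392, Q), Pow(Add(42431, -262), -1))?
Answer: Rational(35750, 42169) ≈ 0.84778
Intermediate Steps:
Mul(Add(8392, Q), Pow(Add(42431, -262), -1)) = Mul(Add(8392, 27358), Pow(Add(42431, -262), -1)) = Mul(35750, Pow(42169, -1)) = Mul(35750, Rational(1, 42169)) = Rational(35750, 42169)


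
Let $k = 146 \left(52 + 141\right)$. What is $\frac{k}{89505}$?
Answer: $\frac{28178}{89505} \approx 0.31482$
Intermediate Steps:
$k = 28178$ ($k = 146 \cdot 193 = 28178$)
$\frac{k}{89505} = \frac{28178}{89505}$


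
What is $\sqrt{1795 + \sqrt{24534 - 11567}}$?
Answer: $\sqrt{1795 + \sqrt{12967}} \approx 43.691$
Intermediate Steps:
$\sqrt{1795 + \sqrt{24534 - 11567}} = \sqrt{1795 + \sqrt{12967}}$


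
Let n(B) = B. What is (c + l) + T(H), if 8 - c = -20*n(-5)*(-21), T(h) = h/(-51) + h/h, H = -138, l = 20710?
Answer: 387969/17 ≈ 22822.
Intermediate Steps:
T(h) = 1 - h/51 (T(h) = h*(-1/51) + 1 = -h/51 + 1 = 1 - h/51)
c = 2108 (c = 8 - (-20*(-5))*(-21) = 8 - 100*(-21) = 8 - 1*(-2100) = 8 + 2100 = 2108)
(c + l) + T(H) = (2108 + 20710) + (1 - 1/51*(-138)) = 22818 + (1 + 46/17) = 22818 + 63/17 = 387969/17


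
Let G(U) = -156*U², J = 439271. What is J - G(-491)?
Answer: 38047907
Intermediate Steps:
J - G(-491) = 439271 - (-156)*(-491)² = 439271 - (-156)*241081 = 439271 - 1*(-37608636) = 439271 + 37608636 = 38047907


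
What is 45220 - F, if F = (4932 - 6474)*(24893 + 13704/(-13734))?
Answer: 29321088462/763 ≈ 3.8429e+7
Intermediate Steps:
F = -29286585602/763 (F = -1542*(24893 + 13704*(-1/13734)) = -1542*(24893 - 2284/2289) = -1542*56977793/2289 = -29286585602/763 ≈ -3.8383e+7)
45220 - F = 45220 - 1*(-29286585602/763) = 45220 + 29286585602/763 = 29321088462/763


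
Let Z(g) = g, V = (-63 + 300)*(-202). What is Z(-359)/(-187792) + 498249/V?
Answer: -15591664907/1498392368 ≈ -10.406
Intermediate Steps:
V = -47874 (V = 237*(-202) = -47874)
Z(-359)/(-187792) + 498249/V = -359/(-187792) + 498249/(-47874) = -359*(-1/187792) + 498249*(-1/47874) = 359/187792 - 166083/15958 = -15591664907/1498392368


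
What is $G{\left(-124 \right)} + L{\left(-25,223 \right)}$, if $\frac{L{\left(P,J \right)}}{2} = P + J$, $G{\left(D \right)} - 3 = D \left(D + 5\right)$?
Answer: $15155$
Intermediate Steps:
$G{\left(D \right)} = 3 + D \left(5 + D\right)$ ($G{\left(D \right)} = 3 + D \left(D + 5\right) = 3 + D \left(5 + D\right)$)
$L{\left(P,J \right)} = 2 J + 2 P$ ($L{\left(P,J \right)} = 2 \left(P + J\right) = 2 \left(J + P\right) = 2 J + 2 P$)
$G{\left(-124 \right)} + L{\left(-25,223 \right)} = \left(3 + \left(-124\right)^{2} + 5 \left(-124\right)\right) + \left(2 \cdot 223 + 2 \left(-25\right)\right) = \left(3 + 15376 - 620\right) + \left(446 - 50\right) = 14759 + 396 = 15155$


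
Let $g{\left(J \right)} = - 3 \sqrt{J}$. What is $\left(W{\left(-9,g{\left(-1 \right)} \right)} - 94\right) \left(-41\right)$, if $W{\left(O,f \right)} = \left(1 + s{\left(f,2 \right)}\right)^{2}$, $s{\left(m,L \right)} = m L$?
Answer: $5289 + 492 i \approx 5289.0 + 492.0 i$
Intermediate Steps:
$s{\left(m,L \right)} = L m$
$W{\left(O,f \right)} = \left(1 + 2 f\right)^{2}$
$\left(W{\left(-9,g{\left(-1 \right)} \right)} - 94\right) \left(-41\right) = \left(\left(1 + 2 \left(- 3 \sqrt{-1}\right)\right)^{2} - 94\right) \left(-41\right) = \left(\left(1 + 2 \left(- 3 i\right)\right)^{2} - 94\right) \left(-41\right) = \left(\left(1 - 6 i\right)^{2} - 94\right) \left(-41\right) = \left(-94 + \left(1 - 6 i\right)^{2}\right) \left(-41\right) = 3854 - 41 \left(1 - 6 i\right)^{2}$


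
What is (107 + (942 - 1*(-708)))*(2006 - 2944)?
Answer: -1648066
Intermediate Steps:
(107 + (942 - 1*(-708)))*(2006 - 2944) = (107 + (942 + 708))*(-938) = (107 + 1650)*(-938) = 1757*(-938) = -1648066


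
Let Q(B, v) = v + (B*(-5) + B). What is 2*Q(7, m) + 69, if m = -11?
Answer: -9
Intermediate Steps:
Q(B, v) = v - 4*B (Q(B, v) = v + (-5*B + B) = v - 4*B)
2*Q(7, m) + 69 = 2*(-11 - 4*7) + 69 = 2*(-11 - 28) + 69 = 2*(-39) + 69 = -78 + 69 = -9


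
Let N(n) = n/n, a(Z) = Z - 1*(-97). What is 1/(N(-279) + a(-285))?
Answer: -1/187 ≈ -0.0053476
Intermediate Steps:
a(Z) = 97 + Z (a(Z) = Z + 97 = 97 + Z)
N(n) = 1
1/(N(-279) + a(-285)) = 1/(1 + (97 - 285)) = 1/(1 - 188) = 1/(-187) = -1/187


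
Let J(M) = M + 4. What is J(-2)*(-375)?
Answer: -750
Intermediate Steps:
J(M) = 4 + M
J(-2)*(-375) = (4 - 2)*(-375) = 2*(-375) = -750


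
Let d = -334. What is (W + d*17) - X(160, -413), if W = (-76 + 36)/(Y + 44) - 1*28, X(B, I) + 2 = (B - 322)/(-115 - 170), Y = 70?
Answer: -1625902/285 ≈ -5704.9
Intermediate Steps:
X(B, I) = -248/285 - B/285 (X(B, I) = -2 + (B - 322)/(-115 - 170) = -2 + (-322 + B)/(-285) = -2 + (-322 + B)*(-1/285) = -2 + (322/285 - B/285) = -248/285 - B/285)
W = -1616/57 (W = (-76 + 36)/(70 + 44) - 1*28 = -40/114 - 28 = -40*1/114 - 28 = -20/57 - 28 = -1616/57 ≈ -28.351)
(W + d*17) - X(160, -413) = (-1616/57 - 334*17) - (-248/285 - 1/285*160) = (-1616/57 - 5678) - (-248/285 - 32/57) = -325262/57 - 1*(-136/95) = -325262/57 + 136/95 = -1625902/285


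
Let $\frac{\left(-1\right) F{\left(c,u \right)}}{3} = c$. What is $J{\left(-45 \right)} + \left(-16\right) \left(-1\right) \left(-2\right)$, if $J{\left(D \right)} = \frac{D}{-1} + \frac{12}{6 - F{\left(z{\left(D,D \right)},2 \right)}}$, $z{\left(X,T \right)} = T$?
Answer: $\frac{555}{43} \approx 12.907$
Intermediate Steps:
$F{\left(c,u \right)} = - 3 c$
$J{\left(D \right)} = - D + \frac{12}{6 + 3 D}$ ($J{\left(D \right)} = \frac{D}{-1} + \frac{12}{6 - - 3 D} = D \left(-1\right) + \frac{12}{6 + 3 D} = - D + \frac{12}{6 + 3 D}$)
$J{\left(-45 \right)} + \left(-16\right) \left(-1\right) \left(-2\right) = \frac{4 - \left(-45\right)^{2} - -90}{2 - 45} + \left(-16\right) \left(-1\right) \left(-2\right) = \frac{4 - 2025 + 90}{-43} + 16 \left(-2\right) = - \frac{4 - 2025 + 90}{43} - 32 = \left(- \frac{1}{43}\right) \left(-1931\right) - 32 = \frac{1931}{43} - 32 = \frac{555}{43}$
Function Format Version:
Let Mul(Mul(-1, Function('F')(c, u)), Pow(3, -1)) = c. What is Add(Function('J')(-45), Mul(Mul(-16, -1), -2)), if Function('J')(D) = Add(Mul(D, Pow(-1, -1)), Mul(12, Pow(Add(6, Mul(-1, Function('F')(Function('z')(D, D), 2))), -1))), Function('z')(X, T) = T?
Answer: Rational(555, 43) ≈ 12.907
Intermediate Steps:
Function('F')(c, u) = Mul(-3, c)
Function('J')(D) = Add(Mul(-1, D), Mul(12, Pow(Add(6, Mul(3, D)), -1))) (Function('J')(D) = Add(Mul(D, Pow(-1, -1)), Mul(12, Pow(Add(6, Mul(-1, Mul(-3, D))), -1))) = Add(Mul(D, -1), Mul(12, Pow(Add(6, Mul(3, D)), -1))) = Add(Mul(-1, D), Mul(12, Pow(Add(6, Mul(3, D)), -1))))
Add(Function('J')(-45), Mul(Mul(-16, -1), -2)) = Add(Mul(Pow(Add(2, -45), -1), Add(4, Mul(-1, Pow(-45, 2)), Mul(-2, -45))), Mul(Mul(-16, -1), -2)) = Add(Mul(Pow(-43, -1), Add(4, Mul(-1, 2025), 90)), Mul(16, -2)) = Add(Mul(Rational(-1, 43), Add(4, -2025, 90)), -32) = Add(Mul(Rational(-1, 43), -1931), -32) = Add(Rational(1931, 43), -32) = Rational(555, 43)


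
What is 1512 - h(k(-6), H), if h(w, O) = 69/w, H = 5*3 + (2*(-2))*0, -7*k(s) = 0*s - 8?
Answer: 11613/8 ≈ 1451.6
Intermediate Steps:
k(s) = 8/7 (k(s) = -(0*s - 8)/7 = -(0 - 8)/7 = -1/7*(-8) = 8/7)
H = 15 (H = 15 - 4*0 = 15 + 0 = 15)
1512 - h(k(-6), H) = 1512 - 69/8/7 = 1512 - 69*7/8 = 1512 - 1*483/8 = 1512 - 483/8 = 11613/8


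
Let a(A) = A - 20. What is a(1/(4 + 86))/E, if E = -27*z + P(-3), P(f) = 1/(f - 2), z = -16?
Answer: -1799/38862 ≈ -0.046292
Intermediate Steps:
a(A) = -20 + A
P(f) = 1/(-2 + f)
E = 2159/5 (E = -27*(-16) + 1/(-2 - 3) = 432 + 1/(-5) = 432 - 1/5 = 2159/5 ≈ 431.80)
a(1/(4 + 86))/E = (-20 + 1/(4 + 86))/(2159/5) = (-20 + 1/90)*(5/2159) = -1799/90*5/2159 = -1799/38862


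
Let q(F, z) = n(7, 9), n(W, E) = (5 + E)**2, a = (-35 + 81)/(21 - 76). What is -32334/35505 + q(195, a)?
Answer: 2308882/11835 ≈ 195.09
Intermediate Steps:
a = -46/55 (a = 46/(-55) = 46*(-1/55) = -46/55 ≈ -0.83636)
q(F, z) = 196 (q(F, z) = (5 + 9)**2 = 14**2 = 196)
-32334/35505 + q(195, a) = -32334/35505 + 196 = -32334*1/35505 + 196 = -10778/11835 + 196 = 2308882/11835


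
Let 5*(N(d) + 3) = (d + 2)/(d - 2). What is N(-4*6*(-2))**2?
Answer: 4096/529 ≈ 7.7429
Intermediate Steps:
N(d) = -3 + (2 + d)/(5*(-2 + d)) (N(d) = -3 + ((d + 2)/(d - 2))/5 = -3 + ((2 + d)/(-2 + d))/5 = -3 + (2 + d)/(5*(-2 + d)))
N(-4*6*(-2))**2 = (2*(16 - 7*(-4*6)*(-2))/(5*(-2 - 4*6*(-2))))**2 = (2*(16 - (-168)*(-2))/(5*(-2 - 24*(-2))))**2 = (2*(16 - 7*48)/(5*(-2 + 48)))**2 = ((2/5)*(16 - 336)/46)**2 = ((2/5)*(1/46)*(-320))**2 = (-64/23)**2 = 4096/529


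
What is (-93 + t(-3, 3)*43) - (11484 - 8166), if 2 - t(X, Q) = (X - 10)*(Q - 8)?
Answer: -6120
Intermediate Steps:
t(X, Q) = 2 - (-10 + X)*(-8 + Q) (t(X, Q) = 2 - (X - 10)*(Q - 8) = 2 - (-10 + X)*(-8 + Q))
(-93 + t(-3, 3)*43) - (11484 - 8166) = (-93 + (-78 + 8*(-3) + 10*3 - 1*3*(-3))*43) - (11484 - 8166) = (-93 + (-78 - 24 + 30 + 9)*43) - 1*3318 = (-93 - 63*43) - 3318 = (-93 - 2709) - 3318 = -2802 - 3318 = -6120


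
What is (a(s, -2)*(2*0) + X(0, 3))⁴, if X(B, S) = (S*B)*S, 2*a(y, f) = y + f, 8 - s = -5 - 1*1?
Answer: 0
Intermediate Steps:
s = 14 (s = 8 - (-5 - 1*1) = 8 - (-5 - 1) = 8 - 1*(-6) = 8 + 6 = 14)
a(y, f) = f/2 + y/2 (a(y, f) = (y + f)/2 = (f + y)/2 = f/2 + y/2)
X(B, S) = B*S² (X(B, S) = (B*S)*S = B*S²)
(a(s, -2)*(2*0) + X(0, 3))⁴ = (((½)*(-2) + (½)*14)*(2*0) + 0*3²)⁴ = ((-1 + 7)*0 + 0*9)⁴ = (6*0 + 0)⁴ = (0 + 0)⁴ = 0⁴ = 0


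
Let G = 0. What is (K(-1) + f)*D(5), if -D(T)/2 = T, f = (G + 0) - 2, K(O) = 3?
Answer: -10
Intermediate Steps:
f = -2 (f = (0 + 0) - 2 = 0 - 2 = -2)
D(T) = -2*T
(K(-1) + f)*D(5) = (3 - 2)*(-2*5) = 1*(-10) = -10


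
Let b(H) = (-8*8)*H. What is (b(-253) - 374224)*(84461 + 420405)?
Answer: -180758183712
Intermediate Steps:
b(H) = -64*H
(b(-253) - 374224)*(84461 + 420405) = (-64*(-253) - 374224)*(84461 + 420405) = (16192 - 374224)*504866 = -358032*504866 = -180758183712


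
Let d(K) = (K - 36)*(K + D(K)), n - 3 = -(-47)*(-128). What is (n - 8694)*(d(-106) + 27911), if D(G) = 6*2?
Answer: -606796113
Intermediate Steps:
D(G) = 12
n = -6013 (n = 3 - (-47)*(-128) = 3 - 47*128 = 3 - 6016 = -6013)
d(K) = (-36 + K)*(12 + K) (d(K) = (K - 36)*(K + 12) = (-36 + K)*(12 + K))
(n - 8694)*(d(-106) + 27911) = (-6013 - 8694)*((-432 + (-106)**2 - 24*(-106)) + 27911) = -14707*((-432 + 11236 + 2544) + 27911) = -14707*(13348 + 27911) = -14707*41259 = -606796113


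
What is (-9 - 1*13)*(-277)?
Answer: 6094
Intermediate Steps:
(-9 - 1*13)*(-277) = (-9 - 13)*(-277) = -22*(-277) = 6094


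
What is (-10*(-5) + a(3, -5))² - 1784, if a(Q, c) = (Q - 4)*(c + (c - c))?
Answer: 1241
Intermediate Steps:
a(Q, c) = c*(-4 + Q) (a(Q, c) = (-4 + Q)*(c + 0) = (-4 + Q)*c = c*(-4 + Q))
(-10*(-5) + a(3, -5))² - 1784 = (-10*(-5) - 5*(-4 + 3))² - 1784 = (50 - 5*(-1))² - 1784 = (50 + 5)² - 1784 = 55² - 1784 = 3025 - 1784 = 1241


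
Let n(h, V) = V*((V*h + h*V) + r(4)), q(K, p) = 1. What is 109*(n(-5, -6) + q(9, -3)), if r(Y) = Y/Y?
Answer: -39785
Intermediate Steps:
r(Y) = 1
n(h, V) = V*(1 + 2*V*h) (n(h, V) = V*((V*h + h*V) + 1) = V*((V*h + V*h) + 1) = V*(2*V*h + 1) = V*(1 + 2*V*h))
109*(n(-5, -6) + q(9, -3)) = 109*(-6*(1 + 2*(-6)*(-5)) + 1) = 109*(-6*(1 + 60) + 1) = 109*(-6*61 + 1) = 109*(-366 + 1) = 109*(-365) = -39785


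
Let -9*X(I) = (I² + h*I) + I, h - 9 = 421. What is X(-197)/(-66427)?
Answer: -5122/66427 ≈ -0.077107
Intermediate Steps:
h = 430 (h = 9 + 421 = 430)
X(I) = -431*I/9 - I²/9 (X(I) = -((I² + 430*I) + I)/9 = -(I² + 431*I)/9 = -431*I/9 - I²/9)
X(-197)/(-66427) = -⅑*(-197)*(431 - 197)/(-66427) = -⅑*(-197)*234*(-1/66427) = 5122*(-1/66427) = -5122/66427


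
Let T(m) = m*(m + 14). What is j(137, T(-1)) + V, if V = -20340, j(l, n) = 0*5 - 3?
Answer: -20343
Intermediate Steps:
T(m) = m*(14 + m)
j(l, n) = -3 (j(l, n) = 0 - 3 = -3)
j(137, T(-1)) + V = -3 - 20340 = -20343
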